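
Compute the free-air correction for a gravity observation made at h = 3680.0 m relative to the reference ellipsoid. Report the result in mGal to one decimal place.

1135.6

Free-air correction = 0.3086 × 3680.0 = 1135.6 mGal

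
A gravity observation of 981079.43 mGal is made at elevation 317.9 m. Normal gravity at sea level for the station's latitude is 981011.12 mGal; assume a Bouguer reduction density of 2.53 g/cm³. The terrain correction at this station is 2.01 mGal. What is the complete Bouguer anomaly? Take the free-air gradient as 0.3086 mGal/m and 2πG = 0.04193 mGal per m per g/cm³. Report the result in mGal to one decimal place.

134.7

Free-air correction = 0.3086 × 317.9 = 98.10 mGal
Free-air anomaly = 981079.43 − 981011.12 + (98.10) = 166.41 mGal
Bouguer slab correction = 0.04193 × 2.53 × 317.9 = 33.72 mGal
Simple Bouguer anomaly = 166.41 − (33.72) = 132.69 mGal
Complete Bouguer anomaly = 132.69 + 2.01 = 134.70 mGal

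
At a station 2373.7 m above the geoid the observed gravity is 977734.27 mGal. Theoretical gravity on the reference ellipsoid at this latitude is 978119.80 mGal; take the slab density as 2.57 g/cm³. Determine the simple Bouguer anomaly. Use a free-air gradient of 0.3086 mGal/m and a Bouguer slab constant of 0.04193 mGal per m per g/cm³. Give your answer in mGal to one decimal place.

91.2

Free-air correction = 0.3086 × 2373.7 = 732.52 mGal
Free-air anomaly = 977734.27 − 978119.80 + (732.52) = 346.99 mGal
Bouguer slab correction = 0.04193 × 2.57 × 2373.7 = 255.79 mGal
Simple Bouguer anomaly = 346.99 − (255.79) = 91.20 mGal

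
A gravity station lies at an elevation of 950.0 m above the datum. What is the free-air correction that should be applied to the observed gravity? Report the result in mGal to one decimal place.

Free-air correction = 0.3086 × 950.0 = 293.2 mGal

293.2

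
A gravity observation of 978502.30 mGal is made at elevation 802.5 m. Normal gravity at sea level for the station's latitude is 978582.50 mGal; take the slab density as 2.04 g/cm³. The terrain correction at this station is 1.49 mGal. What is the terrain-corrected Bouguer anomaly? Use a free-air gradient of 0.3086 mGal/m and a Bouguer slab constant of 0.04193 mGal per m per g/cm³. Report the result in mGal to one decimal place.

Free-air correction = 0.3086 × 802.5 = 247.65 mGal
Free-air anomaly = 978502.30 − 978582.50 + (247.65) = 167.45 mGal
Bouguer slab correction = 0.04193 × 2.04 × 802.5 = 68.64 mGal
Simple Bouguer anomaly = 167.45 − (68.64) = 98.81 mGal
Complete Bouguer anomaly = 98.81 + 1.49 = 100.30 mGal

100.3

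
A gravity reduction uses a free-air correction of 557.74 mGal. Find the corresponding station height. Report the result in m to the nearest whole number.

1807

h = 557.74 / 0.3086 = 1807.32 m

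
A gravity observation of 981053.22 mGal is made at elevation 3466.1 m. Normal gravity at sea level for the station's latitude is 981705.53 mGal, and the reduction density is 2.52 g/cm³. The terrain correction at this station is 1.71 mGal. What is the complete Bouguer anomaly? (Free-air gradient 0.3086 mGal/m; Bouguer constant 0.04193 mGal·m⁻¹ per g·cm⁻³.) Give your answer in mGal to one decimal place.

52.8

Free-air correction = 0.3086 × 3466.1 = 1069.64 mGal
Free-air anomaly = 981053.22 − 981705.53 + (1069.64) = 417.33 mGal
Bouguer slab correction = 0.04193 × 2.52 × 3466.1 = 366.24 mGal
Simple Bouguer anomaly = 417.33 − (366.24) = 51.09 mGal
Complete Bouguer anomaly = 51.09 + 1.71 = 52.80 mGal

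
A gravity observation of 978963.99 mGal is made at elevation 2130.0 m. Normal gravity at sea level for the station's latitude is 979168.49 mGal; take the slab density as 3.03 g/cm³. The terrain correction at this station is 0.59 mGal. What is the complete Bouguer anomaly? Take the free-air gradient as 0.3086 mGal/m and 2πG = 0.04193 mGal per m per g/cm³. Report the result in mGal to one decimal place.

Free-air correction = 0.3086 × 2130.0 = 657.32 mGal
Free-air anomaly = 978963.99 − 979168.49 + (657.32) = 452.82 mGal
Bouguer slab correction = 0.04193 × 3.03 × 2130.0 = 270.61 mGal
Simple Bouguer anomaly = 452.82 − (270.61) = 182.21 mGal
Complete Bouguer anomaly = 182.21 + 0.59 = 182.80 mGal

182.8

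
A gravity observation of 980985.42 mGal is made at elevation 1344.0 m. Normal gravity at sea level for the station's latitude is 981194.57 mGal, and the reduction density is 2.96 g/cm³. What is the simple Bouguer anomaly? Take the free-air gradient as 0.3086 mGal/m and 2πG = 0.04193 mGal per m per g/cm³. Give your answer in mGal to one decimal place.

38.8

Free-air correction = 0.3086 × 1344.0 = 414.76 mGal
Free-air anomaly = 980985.42 − 981194.57 + (414.76) = 205.61 mGal
Bouguer slab correction = 0.04193 × 2.96 × 1344.0 = 166.81 mGal
Simple Bouguer anomaly = 205.61 − (166.81) = 38.80 mGal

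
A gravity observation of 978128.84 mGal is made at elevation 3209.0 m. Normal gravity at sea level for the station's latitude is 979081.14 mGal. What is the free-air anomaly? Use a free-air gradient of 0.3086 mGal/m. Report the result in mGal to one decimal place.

Free-air correction = 0.3086 × 3209.0 = 990.30 mGal
Free-air anomaly = 978128.84 − 979081.14 + (990.30) = 38.00 mGal

38.0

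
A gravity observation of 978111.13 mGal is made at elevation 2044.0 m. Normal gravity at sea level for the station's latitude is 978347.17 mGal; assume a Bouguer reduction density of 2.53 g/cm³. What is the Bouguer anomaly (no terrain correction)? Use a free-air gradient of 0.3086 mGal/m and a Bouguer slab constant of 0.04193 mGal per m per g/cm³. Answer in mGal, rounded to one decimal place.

Free-air correction = 0.3086 × 2044.0 = 630.78 mGal
Free-air anomaly = 978111.13 − 978347.17 + (630.78) = 394.74 mGal
Bouguer slab correction = 0.04193 × 2.53 × 2044.0 = 216.83 mGal
Simple Bouguer anomaly = 394.74 − (216.83) = 177.91 mGal

177.9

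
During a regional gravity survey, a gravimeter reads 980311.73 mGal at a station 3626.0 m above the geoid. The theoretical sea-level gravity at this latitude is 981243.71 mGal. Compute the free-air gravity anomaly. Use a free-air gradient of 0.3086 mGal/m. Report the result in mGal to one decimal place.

Free-air correction = 0.3086 × 3626.0 = 1118.98 mGal
Free-air anomaly = 980311.73 − 981243.71 + (1118.98) = 187.00 mGal

187.0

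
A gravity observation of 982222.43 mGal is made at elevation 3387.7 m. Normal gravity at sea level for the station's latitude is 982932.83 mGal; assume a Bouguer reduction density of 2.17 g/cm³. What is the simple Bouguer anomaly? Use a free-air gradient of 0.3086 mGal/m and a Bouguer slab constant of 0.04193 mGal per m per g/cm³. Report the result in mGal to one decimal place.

Free-air correction = 0.3086 × 3387.7 = 1045.44 mGal
Free-air anomaly = 982222.43 − 982932.83 + (1045.44) = 335.04 mGal
Bouguer slab correction = 0.04193 × 2.17 × 3387.7 = 308.24 mGal
Simple Bouguer anomaly = 335.04 − (308.24) = 26.80 mGal

26.8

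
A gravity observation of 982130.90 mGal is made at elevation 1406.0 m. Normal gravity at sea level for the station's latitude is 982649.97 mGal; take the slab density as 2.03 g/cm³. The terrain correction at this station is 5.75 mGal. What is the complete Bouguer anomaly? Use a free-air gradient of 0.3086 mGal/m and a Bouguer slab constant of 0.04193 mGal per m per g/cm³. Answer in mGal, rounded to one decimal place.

Free-air correction = 0.3086 × 1406.0 = 433.89 mGal
Free-air anomaly = 982130.90 − 982649.97 + (433.89) = -85.18 mGal
Bouguer slab correction = 0.04193 × 2.03 × 1406.0 = 119.68 mGal
Simple Bouguer anomaly = -85.18 − (119.68) = -204.86 mGal
Complete Bouguer anomaly = -204.86 + 5.75 = -199.11 mGal

-199.1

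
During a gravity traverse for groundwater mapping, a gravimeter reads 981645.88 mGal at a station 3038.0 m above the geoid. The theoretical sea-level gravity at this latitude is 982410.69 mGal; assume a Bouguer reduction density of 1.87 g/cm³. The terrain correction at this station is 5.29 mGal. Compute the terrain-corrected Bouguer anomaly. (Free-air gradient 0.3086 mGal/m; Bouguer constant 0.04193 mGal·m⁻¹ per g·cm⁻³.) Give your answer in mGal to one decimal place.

-60.2

Free-air correction = 0.3086 × 3038.0 = 937.53 mGal
Free-air anomaly = 981645.88 − 982410.69 + (937.53) = 172.72 mGal
Bouguer slab correction = 0.04193 × 1.87 × 3038.0 = 238.21 mGal
Simple Bouguer anomaly = 172.72 − (238.21) = -65.49 mGal
Complete Bouguer anomaly = -65.49 + 5.29 = -60.20 mGal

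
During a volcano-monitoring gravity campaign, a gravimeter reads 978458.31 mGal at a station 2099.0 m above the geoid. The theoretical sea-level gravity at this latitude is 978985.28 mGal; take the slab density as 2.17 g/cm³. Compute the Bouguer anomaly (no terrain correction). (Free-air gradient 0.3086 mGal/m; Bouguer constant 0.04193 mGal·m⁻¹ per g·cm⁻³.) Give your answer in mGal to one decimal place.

-70.2

Free-air correction = 0.3086 × 2099.0 = 647.75 mGal
Free-air anomaly = 978458.31 − 978985.28 + (647.75) = 120.78 mGal
Bouguer slab correction = 0.04193 × 2.17 × 2099.0 = 190.98 mGal
Simple Bouguer anomaly = 120.78 − (190.98) = -70.20 mGal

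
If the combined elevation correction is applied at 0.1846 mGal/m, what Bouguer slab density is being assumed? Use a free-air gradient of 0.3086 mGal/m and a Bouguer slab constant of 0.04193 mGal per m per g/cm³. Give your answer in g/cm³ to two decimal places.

0.1846 = 0.3086 − 0.04193 × ρ
ρ = (0.3086 − 0.1846) / 0.04193 = 2.96 g/cm³

2.96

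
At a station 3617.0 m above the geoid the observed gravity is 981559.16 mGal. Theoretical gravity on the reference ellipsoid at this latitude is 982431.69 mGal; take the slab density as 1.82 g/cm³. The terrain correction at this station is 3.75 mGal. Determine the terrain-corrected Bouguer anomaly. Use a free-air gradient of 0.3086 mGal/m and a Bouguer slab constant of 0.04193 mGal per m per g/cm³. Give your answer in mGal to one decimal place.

-28.6

Free-air correction = 0.3086 × 3617.0 = 1116.21 mGal
Free-air anomaly = 981559.16 − 982431.69 + (1116.21) = 243.68 mGal
Bouguer slab correction = 0.04193 × 1.82 × 3617.0 = 276.02 mGal
Simple Bouguer anomaly = 243.68 − (276.02) = -32.34 mGal
Complete Bouguer anomaly = -32.34 + 3.75 = -28.59 mGal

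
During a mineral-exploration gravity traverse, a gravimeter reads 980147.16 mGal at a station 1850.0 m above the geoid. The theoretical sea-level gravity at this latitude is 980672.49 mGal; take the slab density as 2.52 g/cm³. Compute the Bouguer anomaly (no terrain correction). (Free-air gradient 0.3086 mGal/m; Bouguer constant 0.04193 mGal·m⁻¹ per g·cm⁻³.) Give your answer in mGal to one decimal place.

Free-air correction = 0.3086 × 1850.0 = 570.91 mGal
Free-air anomaly = 980147.16 − 980672.49 + (570.91) = 45.58 mGal
Bouguer slab correction = 0.04193 × 2.52 × 1850.0 = 195.48 mGal
Simple Bouguer anomaly = 45.58 − (195.48) = -149.90 mGal

-149.9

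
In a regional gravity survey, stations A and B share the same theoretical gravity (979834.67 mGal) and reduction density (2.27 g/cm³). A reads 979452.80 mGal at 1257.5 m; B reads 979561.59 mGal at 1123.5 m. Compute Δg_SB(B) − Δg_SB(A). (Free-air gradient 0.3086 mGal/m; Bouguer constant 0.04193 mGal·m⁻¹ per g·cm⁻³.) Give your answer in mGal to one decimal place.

80.2

Δg_SB(A) = 979452.80 − 979834.67 + 0.3086×1257.5 − 0.04193×2.27×1257.5 = -113.50 mGal
Δg_SB(B) = 979561.59 − 979834.67 + 0.3086×1123.5 − 0.04193×2.27×1123.5 = -33.30 mGal
Difference = -33.30 − (-113.50) = 80.20 mGal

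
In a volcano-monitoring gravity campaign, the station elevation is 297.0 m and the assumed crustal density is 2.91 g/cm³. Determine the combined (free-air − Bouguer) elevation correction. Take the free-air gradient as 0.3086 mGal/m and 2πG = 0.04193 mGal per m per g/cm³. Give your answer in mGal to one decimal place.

Combined gradient = 0.3086 − 0.04193 × 2.91 = 0.1865837 mGal/m
Combined elevation correction = 0.1865837 × 297.0 = 55.4 mGal

55.4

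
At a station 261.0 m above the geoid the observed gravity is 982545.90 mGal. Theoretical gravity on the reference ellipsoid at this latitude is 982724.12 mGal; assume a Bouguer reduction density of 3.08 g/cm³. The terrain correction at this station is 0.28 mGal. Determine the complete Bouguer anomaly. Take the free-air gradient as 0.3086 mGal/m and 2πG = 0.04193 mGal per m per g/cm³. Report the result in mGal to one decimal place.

-131.1

Free-air correction = 0.3086 × 261.0 = 80.54 mGal
Free-air anomaly = 982545.90 − 982724.12 + (80.54) = -97.68 mGal
Bouguer slab correction = 0.04193 × 3.08 × 261.0 = 33.71 mGal
Simple Bouguer anomaly = -97.68 − (33.71) = -131.39 mGal
Complete Bouguer anomaly = -131.39 + 0.28 = -131.11 mGal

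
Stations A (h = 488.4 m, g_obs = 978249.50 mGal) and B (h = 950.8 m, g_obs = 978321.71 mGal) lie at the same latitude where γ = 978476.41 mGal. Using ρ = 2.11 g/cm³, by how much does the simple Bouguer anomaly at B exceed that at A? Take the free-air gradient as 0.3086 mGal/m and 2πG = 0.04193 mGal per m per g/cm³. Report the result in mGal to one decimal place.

174.0

Δg_SB(A) = 978249.50 − 978476.41 + 0.3086×488.4 − 0.04193×2.11×488.4 = -119.40 mGal
Δg_SB(B) = 978321.71 − 978476.41 + 0.3086×950.8 − 0.04193×2.11×950.8 = 54.60 mGal
Difference = 54.60 − (-119.40) = 174.00 mGal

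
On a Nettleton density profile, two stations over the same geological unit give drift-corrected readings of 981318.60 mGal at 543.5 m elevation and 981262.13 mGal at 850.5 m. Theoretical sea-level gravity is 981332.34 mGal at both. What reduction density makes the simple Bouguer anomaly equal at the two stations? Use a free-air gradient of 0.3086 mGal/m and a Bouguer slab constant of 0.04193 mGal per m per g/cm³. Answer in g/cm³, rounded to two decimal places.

2.97

Δg_obs = 981262.13 − 981318.60 = -56.47 mGal over Δh = 850.5 − 543.5 = 307.0 m
Equal Bouguer anomalies ⇒ Δg_obs + (0.3086 − 0.04193ρ)·Δh = 0
0.3086 − 0.04193ρ = −Δg_obs/Δh = 0.18394
ρ = (0.3086 − 0.18394) / 0.04193 = 2.97 g/cm³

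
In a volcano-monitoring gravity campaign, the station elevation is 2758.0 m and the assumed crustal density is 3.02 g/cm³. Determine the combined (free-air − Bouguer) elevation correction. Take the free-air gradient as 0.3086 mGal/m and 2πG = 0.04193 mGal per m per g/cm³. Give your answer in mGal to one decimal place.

Combined gradient = 0.3086 − 0.04193 × 3.02 = 0.1819714 mGal/m
Combined elevation correction = 0.1819714 × 2758.0 = 501.9 mGal

501.9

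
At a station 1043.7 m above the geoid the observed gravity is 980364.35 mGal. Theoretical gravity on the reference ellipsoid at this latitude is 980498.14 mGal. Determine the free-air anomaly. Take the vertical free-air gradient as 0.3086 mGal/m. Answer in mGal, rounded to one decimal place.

Free-air correction = 0.3086 × 1043.7 = 322.09 mGal
Free-air anomaly = 980364.35 − 980498.14 + (322.09) = 188.30 mGal

188.3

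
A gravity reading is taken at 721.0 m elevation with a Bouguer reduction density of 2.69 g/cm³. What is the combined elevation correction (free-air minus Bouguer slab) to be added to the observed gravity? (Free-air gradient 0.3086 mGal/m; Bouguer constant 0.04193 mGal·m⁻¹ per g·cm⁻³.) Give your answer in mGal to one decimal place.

Combined gradient = 0.3086 − 0.04193 × 2.69 = 0.1958083 mGal/m
Combined elevation correction = 0.1958083 × 721.0 = 141.2 mGal

141.2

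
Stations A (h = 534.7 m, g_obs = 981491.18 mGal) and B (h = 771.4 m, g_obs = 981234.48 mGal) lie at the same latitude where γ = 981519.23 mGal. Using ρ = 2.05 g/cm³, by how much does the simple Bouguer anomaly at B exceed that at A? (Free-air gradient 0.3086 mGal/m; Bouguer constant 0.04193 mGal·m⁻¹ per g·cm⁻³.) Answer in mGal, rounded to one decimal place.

-204.0

Δg_SB(A) = 981491.18 − 981519.23 + 0.3086×534.7 − 0.04193×2.05×534.7 = 91.00 mGal
Δg_SB(B) = 981234.48 − 981519.23 + 0.3086×771.4 − 0.04193×2.05×771.4 = -113.00 mGal
Difference = -113.00 − (91.00) = -204.00 mGal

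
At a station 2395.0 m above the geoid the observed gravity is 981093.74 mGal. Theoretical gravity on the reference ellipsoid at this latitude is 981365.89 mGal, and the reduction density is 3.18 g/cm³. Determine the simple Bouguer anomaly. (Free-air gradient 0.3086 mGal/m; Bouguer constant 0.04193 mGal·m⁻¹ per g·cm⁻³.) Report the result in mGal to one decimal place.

147.6

Free-air correction = 0.3086 × 2395.0 = 739.10 mGal
Free-air anomaly = 981093.74 − 981365.89 + (739.10) = 466.95 mGal
Bouguer slab correction = 0.04193 × 3.18 × 2395.0 = 319.34 mGal
Simple Bouguer anomaly = 466.95 − (319.34) = 147.61 mGal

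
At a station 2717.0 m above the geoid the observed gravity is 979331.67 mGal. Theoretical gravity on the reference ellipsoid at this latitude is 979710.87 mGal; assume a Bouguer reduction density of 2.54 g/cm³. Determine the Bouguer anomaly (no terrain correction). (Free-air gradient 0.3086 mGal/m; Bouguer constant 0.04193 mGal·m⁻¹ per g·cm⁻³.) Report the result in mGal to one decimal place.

169.9

Free-air correction = 0.3086 × 2717.0 = 838.47 mGal
Free-air anomaly = 979331.67 − 979710.87 + (838.47) = 459.27 mGal
Bouguer slab correction = 0.04193 × 2.54 × 2717.0 = 289.37 mGal
Simple Bouguer anomaly = 459.27 − (289.37) = 169.90 mGal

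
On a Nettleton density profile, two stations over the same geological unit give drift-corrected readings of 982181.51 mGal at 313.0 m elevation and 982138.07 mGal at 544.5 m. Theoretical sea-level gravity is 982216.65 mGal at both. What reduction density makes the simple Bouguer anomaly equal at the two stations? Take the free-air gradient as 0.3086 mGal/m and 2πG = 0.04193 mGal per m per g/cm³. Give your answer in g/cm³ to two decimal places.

2.88

Δg_obs = 982138.07 − 982181.51 = -43.44 mGal over Δh = 544.5 − 313.0 = 231.5 m
Equal Bouguer anomalies ⇒ Δg_obs + (0.3086 − 0.04193ρ)·Δh = 0
0.3086 − 0.04193ρ = −Δg_obs/Δh = 0.18765
ρ = (0.3086 − 0.18765) / 0.04193 = 2.88 g/cm³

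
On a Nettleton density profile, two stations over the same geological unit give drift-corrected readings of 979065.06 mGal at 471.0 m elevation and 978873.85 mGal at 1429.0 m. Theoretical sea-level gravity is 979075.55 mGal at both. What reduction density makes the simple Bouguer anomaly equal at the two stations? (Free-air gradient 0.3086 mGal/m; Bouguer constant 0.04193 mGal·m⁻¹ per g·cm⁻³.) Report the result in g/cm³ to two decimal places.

2.60

Δg_obs = 978873.85 − 979065.06 = -191.21 mGal over Δh = 1429.0 − 471.0 = 958.0 m
Equal Bouguer anomalies ⇒ Δg_obs + (0.3086 − 0.04193ρ)·Δh = 0
0.3086 − 0.04193ρ = −Δg_obs/Δh = 0.19959
ρ = (0.3086 − 0.19959) / 0.04193 = 2.60 g/cm³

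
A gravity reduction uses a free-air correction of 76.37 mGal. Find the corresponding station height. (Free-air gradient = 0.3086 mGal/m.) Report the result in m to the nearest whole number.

h = 76.37 / 0.3086 = 247.47 m

247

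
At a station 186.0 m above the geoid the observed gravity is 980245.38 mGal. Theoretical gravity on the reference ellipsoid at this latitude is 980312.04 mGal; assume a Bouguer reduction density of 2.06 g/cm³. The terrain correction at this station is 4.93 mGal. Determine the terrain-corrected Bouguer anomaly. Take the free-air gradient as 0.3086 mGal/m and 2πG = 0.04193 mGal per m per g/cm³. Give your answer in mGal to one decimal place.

Free-air correction = 0.3086 × 186.0 = 57.40 mGal
Free-air anomaly = 980245.38 − 980312.04 + (57.40) = -9.26 mGal
Bouguer slab correction = 0.04193 × 2.06 × 186.0 = 16.07 mGal
Simple Bouguer anomaly = -9.26 − (16.07) = -25.33 mGal
Complete Bouguer anomaly = -25.33 + 4.93 = -20.40 mGal

-20.4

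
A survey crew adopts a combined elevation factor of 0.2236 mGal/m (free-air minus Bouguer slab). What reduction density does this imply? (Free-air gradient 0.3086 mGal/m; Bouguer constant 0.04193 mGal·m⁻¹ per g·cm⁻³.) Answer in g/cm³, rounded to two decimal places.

2.03

0.2236 = 0.3086 − 0.04193 × ρ
ρ = (0.3086 − 0.2236) / 0.04193 = 2.03 g/cm³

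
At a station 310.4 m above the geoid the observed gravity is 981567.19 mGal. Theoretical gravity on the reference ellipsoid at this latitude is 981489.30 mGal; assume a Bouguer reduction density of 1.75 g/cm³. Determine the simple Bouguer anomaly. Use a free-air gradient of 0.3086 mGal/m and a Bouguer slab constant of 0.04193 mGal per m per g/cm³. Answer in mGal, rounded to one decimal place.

150.9

Free-air correction = 0.3086 × 310.4 = 95.79 mGal
Free-air anomaly = 981567.19 − 981489.30 + (95.79) = 173.68 mGal
Bouguer slab correction = 0.04193 × 1.75 × 310.4 = 22.78 mGal
Simple Bouguer anomaly = 173.68 − (22.78) = 150.90 mGal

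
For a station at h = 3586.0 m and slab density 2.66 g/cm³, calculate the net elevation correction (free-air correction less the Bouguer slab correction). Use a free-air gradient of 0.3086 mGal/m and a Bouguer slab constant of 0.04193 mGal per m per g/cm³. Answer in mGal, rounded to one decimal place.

706.7

Combined gradient = 0.3086 − 0.04193 × 2.66 = 0.1970662 mGal/m
Combined elevation correction = 0.1970662 × 3586.0 = 706.7 mGal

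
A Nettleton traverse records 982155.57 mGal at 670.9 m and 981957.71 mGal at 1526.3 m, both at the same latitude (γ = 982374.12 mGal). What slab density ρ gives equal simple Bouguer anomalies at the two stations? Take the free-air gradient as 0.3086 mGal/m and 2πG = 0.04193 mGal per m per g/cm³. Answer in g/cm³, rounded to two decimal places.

1.84

Δg_obs = 981957.71 − 982155.57 = -197.86 mGal over Δh = 1526.3 − 670.9 = 855.4 m
Equal Bouguer anomalies ⇒ Δg_obs + (0.3086 − 0.04193ρ)·Δh = 0
0.3086 − 0.04193ρ = −Δg_obs/Δh = 0.23131
ρ = (0.3086 − 0.23131) / 0.04193 = 1.84 g/cm³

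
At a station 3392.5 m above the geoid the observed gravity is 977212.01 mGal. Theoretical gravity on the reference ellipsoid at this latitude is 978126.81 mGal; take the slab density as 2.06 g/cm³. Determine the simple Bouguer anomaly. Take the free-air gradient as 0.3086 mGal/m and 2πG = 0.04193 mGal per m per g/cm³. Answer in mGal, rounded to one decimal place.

Free-air correction = 0.3086 × 3392.5 = 1046.93 mGal
Free-air anomaly = 977212.01 − 978126.81 + (1046.93) = 132.13 mGal
Bouguer slab correction = 0.04193 × 2.06 × 3392.5 = 293.03 mGal
Simple Bouguer anomaly = 132.13 − (293.03) = -160.90 mGal

-160.9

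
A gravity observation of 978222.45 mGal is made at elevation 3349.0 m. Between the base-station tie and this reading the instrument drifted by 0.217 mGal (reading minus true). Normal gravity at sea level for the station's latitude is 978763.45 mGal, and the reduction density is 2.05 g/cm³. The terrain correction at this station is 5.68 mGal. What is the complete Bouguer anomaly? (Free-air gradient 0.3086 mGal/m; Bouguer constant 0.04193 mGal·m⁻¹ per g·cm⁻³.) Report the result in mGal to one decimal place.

Drift-corrected reading = 978222.45 − (0.217) = 978222.233 mGal
Free-air correction = 0.3086 × 3349.0 = 1033.50 mGal
Free-air anomaly = 978222.233 − 978763.45 + (1033.50) = 492.283 mGal
Bouguer slab correction = 0.04193 × 2.05 × 3349.0 = 287.87 mGal
Simple Bouguer anomaly = 492.283 − (287.87) = 204.413 mGal
Complete Bouguer anomaly = 204.413 + 5.68 = 210.093 mGal

210.1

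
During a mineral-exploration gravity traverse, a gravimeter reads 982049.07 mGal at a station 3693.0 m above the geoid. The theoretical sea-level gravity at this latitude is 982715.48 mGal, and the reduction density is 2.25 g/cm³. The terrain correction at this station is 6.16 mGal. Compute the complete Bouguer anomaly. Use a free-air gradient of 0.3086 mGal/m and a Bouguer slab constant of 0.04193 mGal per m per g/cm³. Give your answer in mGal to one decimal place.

131.0

Free-air correction = 0.3086 × 3693.0 = 1139.66 mGal
Free-air anomaly = 982049.07 − 982715.48 + (1139.66) = 473.25 mGal
Bouguer slab correction = 0.04193 × 2.25 × 3693.0 = 348.41 mGal
Simple Bouguer anomaly = 473.25 − (348.41) = 124.84 mGal
Complete Bouguer anomaly = 124.84 + 6.16 = 131.00 mGal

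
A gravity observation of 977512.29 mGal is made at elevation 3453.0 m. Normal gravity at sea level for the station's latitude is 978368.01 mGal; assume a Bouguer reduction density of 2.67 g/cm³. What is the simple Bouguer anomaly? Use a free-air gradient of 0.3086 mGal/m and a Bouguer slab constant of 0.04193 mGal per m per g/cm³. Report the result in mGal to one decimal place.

-176.7

Free-air correction = 0.3086 × 3453.0 = 1065.60 mGal
Free-air anomaly = 977512.29 − 978368.01 + (1065.60) = 209.88 mGal
Bouguer slab correction = 0.04193 × 2.67 × 3453.0 = 386.57 mGal
Simple Bouguer anomaly = 209.88 − (386.57) = -176.69 mGal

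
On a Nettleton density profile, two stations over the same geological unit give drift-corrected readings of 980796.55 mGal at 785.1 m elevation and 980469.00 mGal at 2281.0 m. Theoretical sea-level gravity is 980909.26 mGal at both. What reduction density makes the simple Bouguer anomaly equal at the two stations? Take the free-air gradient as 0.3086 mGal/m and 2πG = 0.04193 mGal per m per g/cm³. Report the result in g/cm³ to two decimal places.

2.14

Δg_obs = 980469.00 − 980796.55 = -327.55 mGal over Δh = 2281.0 − 785.1 = 1495.9 m
Equal Bouguer anomalies ⇒ Δg_obs + (0.3086 − 0.04193ρ)·Δh = 0
0.3086 − 0.04193ρ = −Δg_obs/Δh = 0.21897
ρ = (0.3086 − 0.21897) / 0.04193 = 2.14 g/cm³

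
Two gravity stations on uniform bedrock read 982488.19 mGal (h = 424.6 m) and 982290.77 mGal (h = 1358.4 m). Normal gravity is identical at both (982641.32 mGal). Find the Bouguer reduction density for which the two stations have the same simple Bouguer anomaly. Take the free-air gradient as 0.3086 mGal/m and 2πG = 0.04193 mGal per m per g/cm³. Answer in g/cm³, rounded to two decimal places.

2.32

Δg_obs = 982290.77 − 982488.19 = -197.42 mGal over Δh = 1358.4 − 424.6 = 933.8 m
Equal Bouguer anomalies ⇒ Δg_obs + (0.3086 − 0.04193ρ)·Δh = 0
0.3086 − 0.04193ρ = −Δg_obs/Δh = 0.21142
ρ = (0.3086 − 0.21142) / 0.04193 = 2.32 g/cm³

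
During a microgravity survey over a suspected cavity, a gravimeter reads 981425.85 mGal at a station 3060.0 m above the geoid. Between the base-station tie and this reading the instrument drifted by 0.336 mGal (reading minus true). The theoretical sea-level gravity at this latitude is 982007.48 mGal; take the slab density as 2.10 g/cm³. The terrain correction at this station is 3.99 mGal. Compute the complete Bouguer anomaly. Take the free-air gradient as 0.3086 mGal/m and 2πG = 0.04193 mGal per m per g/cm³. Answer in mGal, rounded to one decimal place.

96.9

Drift-corrected reading = 981425.85 − (0.336) = 981425.514 mGal
Free-air correction = 0.3086 × 3060.0 = 944.32 mGal
Free-air anomaly = 981425.514 − 982007.48 + (944.32) = 362.354 mGal
Bouguer slab correction = 0.04193 × 2.10 × 3060.0 = 269.44 mGal
Simple Bouguer anomaly = 362.354 − (269.44) = 92.914 mGal
Complete Bouguer anomaly = 92.914 + 3.99 = 96.904 mGal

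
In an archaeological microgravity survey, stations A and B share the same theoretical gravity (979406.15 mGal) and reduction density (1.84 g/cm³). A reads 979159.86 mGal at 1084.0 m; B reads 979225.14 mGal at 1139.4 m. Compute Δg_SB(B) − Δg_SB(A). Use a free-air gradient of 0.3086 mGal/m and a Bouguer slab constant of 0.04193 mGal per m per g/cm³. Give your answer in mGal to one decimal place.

78.1

Δg_SB(A) = 979159.86 − 979406.15 + 0.3086×1084.0 − 0.04193×1.84×1084.0 = 4.60 mGal
Δg_SB(B) = 979225.14 − 979406.15 + 0.3086×1139.4 − 0.04193×1.84×1139.4 = 82.70 mGal
Difference = 82.70 − (4.60) = 78.10 mGal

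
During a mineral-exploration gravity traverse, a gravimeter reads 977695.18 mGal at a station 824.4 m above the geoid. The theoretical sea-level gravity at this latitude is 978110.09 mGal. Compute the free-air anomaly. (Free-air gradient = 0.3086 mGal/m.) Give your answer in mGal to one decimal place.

Free-air correction = 0.3086 × 824.4 = 254.41 mGal
Free-air anomaly = 977695.18 − 978110.09 + (254.41) = -160.50 mGal

-160.5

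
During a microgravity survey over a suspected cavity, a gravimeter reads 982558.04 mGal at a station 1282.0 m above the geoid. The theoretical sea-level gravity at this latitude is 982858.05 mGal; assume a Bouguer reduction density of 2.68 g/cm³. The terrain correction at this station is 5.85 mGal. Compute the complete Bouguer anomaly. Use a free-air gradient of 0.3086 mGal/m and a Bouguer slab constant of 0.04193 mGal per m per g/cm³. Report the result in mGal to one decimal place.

Free-air correction = 0.3086 × 1282.0 = 395.63 mGal
Free-air anomaly = 982558.04 − 982858.05 + (395.63) = 95.62 mGal
Bouguer slab correction = 0.04193 × 2.68 × 1282.0 = 144.06 mGal
Simple Bouguer anomaly = 95.62 − (144.06) = -48.44 mGal
Complete Bouguer anomaly = -48.44 + 5.85 = -42.59 mGal

-42.6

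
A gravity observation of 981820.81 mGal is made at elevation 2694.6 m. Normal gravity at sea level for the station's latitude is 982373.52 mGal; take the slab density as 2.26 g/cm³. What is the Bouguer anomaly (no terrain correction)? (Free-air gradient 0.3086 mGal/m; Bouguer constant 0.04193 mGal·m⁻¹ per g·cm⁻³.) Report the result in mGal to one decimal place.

Free-air correction = 0.3086 × 2694.6 = 831.55 mGal
Free-air anomaly = 981820.81 − 982373.52 + (831.55) = 278.84 mGal
Bouguer slab correction = 0.04193 × 2.26 × 2694.6 = 255.35 mGal
Simple Bouguer anomaly = 278.84 − (255.35) = 23.49 mGal

23.5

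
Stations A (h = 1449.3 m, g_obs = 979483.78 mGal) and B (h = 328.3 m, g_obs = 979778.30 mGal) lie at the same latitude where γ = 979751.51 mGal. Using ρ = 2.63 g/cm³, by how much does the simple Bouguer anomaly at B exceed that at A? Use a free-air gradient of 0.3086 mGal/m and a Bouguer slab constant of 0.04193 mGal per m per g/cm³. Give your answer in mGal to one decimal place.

Δg_SB(A) = 979483.78 − 979751.51 + 0.3086×1449.3 − 0.04193×2.63×1449.3 = 19.70 mGal
Δg_SB(B) = 979778.30 − 979751.51 + 0.3086×328.3 − 0.04193×2.63×328.3 = 91.90 mGal
Difference = 91.90 − (19.70) = 72.20 mGal

72.2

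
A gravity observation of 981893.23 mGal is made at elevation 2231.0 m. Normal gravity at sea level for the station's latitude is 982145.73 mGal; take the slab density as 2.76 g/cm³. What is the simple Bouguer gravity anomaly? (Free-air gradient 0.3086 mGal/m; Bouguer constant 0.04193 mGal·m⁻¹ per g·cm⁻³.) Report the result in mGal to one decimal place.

Free-air correction = 0.3086 × 2231.0 = 688.49 mGal
Free-air anomaly = 981893.23 − 982145.73 + (688.49) = 435.99 mGal
Bouguer slab correction = 0.04193 × 2.76 × 2231.0 = 258.19 mGal
Simple Bouguer anomaly = 435.99 − (258.19) = 177.80 mGal

177.8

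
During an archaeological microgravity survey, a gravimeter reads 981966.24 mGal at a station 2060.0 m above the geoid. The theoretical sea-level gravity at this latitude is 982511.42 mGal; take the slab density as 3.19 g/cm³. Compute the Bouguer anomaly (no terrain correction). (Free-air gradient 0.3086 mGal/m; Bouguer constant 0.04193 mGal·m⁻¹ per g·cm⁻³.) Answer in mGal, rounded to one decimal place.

-185.0

Free-air correction = 0.3086 × 2060.0 = 635.72 mGal
Free-air anomaly = 981966.24 − 982511.42 + (635.72) = 90.54 mGal
Bouguer slab correction = 0.04193 × 3.19 × 2060.0 = 275.54 mGal
Simple Bouguer anomaly = 90.54 − (275.54) = -185.00 mGal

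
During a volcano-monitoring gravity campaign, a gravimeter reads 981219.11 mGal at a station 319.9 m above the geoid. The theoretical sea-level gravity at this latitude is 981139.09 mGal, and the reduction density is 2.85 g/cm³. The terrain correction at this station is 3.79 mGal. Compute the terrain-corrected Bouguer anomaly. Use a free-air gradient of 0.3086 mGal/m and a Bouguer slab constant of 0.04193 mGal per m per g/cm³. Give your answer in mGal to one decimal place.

Free-air correction = 0.3086 × 319.9 = 98.72 mGal
Free-air anomaly = 981219.11 − 981139.09 + (98.72) = 178.74 mGal
Bouguer slab correction = 0.04193 × 2.85 × 319.9 = 38.23 mGal
Simple Bouguer anomaly = 178.74 − (38.23) = 140.51 mGal
Complete Bouguer anomaly = 140.51 + 3.79 = 144.30 mGal

144.3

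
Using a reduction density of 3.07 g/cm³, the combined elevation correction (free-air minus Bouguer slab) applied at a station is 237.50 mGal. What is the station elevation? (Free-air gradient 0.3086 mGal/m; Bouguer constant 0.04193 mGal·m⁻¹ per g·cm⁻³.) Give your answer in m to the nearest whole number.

Combined gradient = 0.3086 − 0.04193 × 3.07 = 0.1798749 mGal/m
h = 237.50 / 0.1798749 = 1320.36 m

1320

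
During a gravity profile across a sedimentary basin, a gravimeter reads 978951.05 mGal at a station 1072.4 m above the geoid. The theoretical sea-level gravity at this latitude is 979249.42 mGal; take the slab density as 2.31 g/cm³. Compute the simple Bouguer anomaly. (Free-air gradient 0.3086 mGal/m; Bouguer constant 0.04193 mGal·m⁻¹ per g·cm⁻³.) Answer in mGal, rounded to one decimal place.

-71.3

Free-air correction = 0.3086 × 1072.4 = 330.94 mGal
Free-air anomaly = 978951.05 − 979249.42 + (330.94) = 32.57 mGal
Bouguer slab correction = 0.04193 × 2.31 × 1072.4 = 103.87 mGal
Simple Bouguer anomaly = 32.57 − (103.87) = -71.30 mGal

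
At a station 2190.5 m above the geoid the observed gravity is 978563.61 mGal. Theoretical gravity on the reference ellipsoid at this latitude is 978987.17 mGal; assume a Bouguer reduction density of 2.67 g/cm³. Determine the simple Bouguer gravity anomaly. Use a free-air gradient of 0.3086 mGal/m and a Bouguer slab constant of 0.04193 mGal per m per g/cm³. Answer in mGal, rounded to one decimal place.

7.2

Free-air correction = 0.3086 × 2190.5 = 675.99 mGal
Free-air anomaly = 978563.61 − 978987.17 + (675.99) = 252.43 mGal
Bouguer slab correction = 0.04193 × 2.67 × 2190.5 = 245.23 mGal
Simple Bouguer anomaly = 252.43 − (245.23) = 7.20 mGal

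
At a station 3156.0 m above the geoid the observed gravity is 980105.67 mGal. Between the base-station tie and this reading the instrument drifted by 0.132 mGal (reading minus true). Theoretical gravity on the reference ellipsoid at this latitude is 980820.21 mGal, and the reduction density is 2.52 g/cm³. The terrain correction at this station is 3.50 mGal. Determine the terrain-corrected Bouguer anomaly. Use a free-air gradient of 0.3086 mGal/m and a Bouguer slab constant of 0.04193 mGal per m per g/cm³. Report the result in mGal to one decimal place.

-70.7

Drift-corrected reading = 980105.67 − (0.132) = 980105.538 mGal
Free-air correction = 0.3086 × 3156.0 = 973.94 mGal
Free-air anomaly = 980105.538 − 980820.21 + (973.94) = 259.268 mGal
Bouguer slab correction = 0.04193 × 2.52 × 3156.0 = 333.47 mGal
Simple Bouguer anomaly = 259.268 − (333.47) = -74.202 mGal
Complete Bouguer anomaly = -74.202 + 3.50 = -70.702 mGal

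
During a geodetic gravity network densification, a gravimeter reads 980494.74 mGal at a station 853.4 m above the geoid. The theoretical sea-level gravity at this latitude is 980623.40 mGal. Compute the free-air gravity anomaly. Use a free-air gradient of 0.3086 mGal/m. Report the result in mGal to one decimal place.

134.7

Free-air correction = 0.3086 × 853.4 = 263.36 mGal
Free-air anomaly = 980494.74 − 980623.40 + (263.36) = 134.70 mGal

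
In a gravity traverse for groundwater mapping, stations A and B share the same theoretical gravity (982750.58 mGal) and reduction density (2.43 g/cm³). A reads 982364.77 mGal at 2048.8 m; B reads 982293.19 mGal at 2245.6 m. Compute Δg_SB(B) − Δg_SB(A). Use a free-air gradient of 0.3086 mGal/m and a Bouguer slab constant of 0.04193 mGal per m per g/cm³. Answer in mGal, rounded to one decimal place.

Δg_SB(A) = 982364.77 − 982750.58 + 0.3086×2048.8 − 0.04193×2.43×2048.8 = 37.70 mGal
Δg_SB(B) = 982293.19 − 982750.58 + 0.3086×2245.6 − 0.04193×2.43×2245.6 = 6.80 mGal
Difference = 6.80 − (37.70) = -30.90 mGal

-30.9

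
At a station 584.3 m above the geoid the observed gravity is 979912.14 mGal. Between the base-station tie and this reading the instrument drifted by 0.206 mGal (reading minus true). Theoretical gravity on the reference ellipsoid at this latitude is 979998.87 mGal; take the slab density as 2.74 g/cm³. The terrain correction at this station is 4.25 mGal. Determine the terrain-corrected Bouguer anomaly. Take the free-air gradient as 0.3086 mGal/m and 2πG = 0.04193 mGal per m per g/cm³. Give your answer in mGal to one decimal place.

30.5

Drift-corrected reading = 979912.14 − (0.206) = 979911.934 mGal
Free-air correction = 0.3086 × 584.3 = 180.31 mGal
Free-air anomaly = 979911.934 − 979998.87 + (180.31) = 93.374 mGal
Bouguer slab correction = 0.04193 × 2.74 × 584.3 = 67.13 mGal
Simple Bouguer anomaly = 93.374 − (67.13) = 26.244 mGal
Complete Bouguer anomaly = 26.244 + 4.25 = 30.494 mGal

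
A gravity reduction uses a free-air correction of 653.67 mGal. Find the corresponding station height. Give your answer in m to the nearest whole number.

2118

h = 653.67 / 0.3086 = 2118.18 m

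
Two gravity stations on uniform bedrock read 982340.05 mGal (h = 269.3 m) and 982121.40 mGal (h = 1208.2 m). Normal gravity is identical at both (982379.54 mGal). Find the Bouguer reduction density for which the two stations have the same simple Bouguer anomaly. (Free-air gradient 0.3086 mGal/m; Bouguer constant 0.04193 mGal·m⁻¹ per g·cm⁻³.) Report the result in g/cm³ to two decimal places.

Δg_obs = 982121.40 − 982340.05 = -218.65 mGal over Δh = 1208.2 − 269.3 = 938.9 m
Equal Bouguer anomalies ⇒ Δg_obs + (0.3086 − 0.04193ρ)·Δh = 0
0.3086 − 0.04193ρ = −Δg_obs/Δh = 0.23288
ρ = (0.3086 − 0.23288) / 0.04193 = 1.81 g/cm³

1.81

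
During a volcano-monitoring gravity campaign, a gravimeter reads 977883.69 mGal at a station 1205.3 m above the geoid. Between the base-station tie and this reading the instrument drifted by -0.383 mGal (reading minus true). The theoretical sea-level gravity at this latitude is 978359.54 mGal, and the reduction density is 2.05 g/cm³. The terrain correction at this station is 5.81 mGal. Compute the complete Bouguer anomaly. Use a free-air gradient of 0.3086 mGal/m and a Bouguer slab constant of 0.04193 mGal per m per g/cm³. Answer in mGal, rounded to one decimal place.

-201.3

Drift-corrected reading = 977883.69 − (-0.383) = 977884.073 mGal
Free-air correction = 0.3086 × 1205.3 = 371.96 mGal
Free-air anomaly = 977884.073 − 978359.54 + (371.96) = -103.507 mGal
Bouguer slab correction = 0.04193 × 2.05 × 1205.3 = 103.60 mGal
Simple Bouguer anomaly = -103.507 − (103.60) = -207.107 mGal
Complete Bouguer anomaly = -207.107 + 5.81 = -201.297 mGal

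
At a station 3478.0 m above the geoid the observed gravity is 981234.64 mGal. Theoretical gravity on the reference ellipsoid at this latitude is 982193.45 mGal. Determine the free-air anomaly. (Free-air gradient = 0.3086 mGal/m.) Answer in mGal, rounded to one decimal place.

114.5

Free-air correction = 0.3086 × 3478.0 = 1073.31 mGal
Free-air anomaly = 981234.64 − 982193.45 + (1073.31) = 114.50 mGal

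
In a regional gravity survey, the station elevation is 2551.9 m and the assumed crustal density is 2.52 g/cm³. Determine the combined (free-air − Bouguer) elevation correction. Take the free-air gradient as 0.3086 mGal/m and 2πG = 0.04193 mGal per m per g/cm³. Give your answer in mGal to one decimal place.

517.9

Combined gradient = 0.3086 − 0.04193 × 2.52 = 0.2029364 mGal/m
Combined elevation correction = 0.2029364 × 2551.9 = 517.9 mGal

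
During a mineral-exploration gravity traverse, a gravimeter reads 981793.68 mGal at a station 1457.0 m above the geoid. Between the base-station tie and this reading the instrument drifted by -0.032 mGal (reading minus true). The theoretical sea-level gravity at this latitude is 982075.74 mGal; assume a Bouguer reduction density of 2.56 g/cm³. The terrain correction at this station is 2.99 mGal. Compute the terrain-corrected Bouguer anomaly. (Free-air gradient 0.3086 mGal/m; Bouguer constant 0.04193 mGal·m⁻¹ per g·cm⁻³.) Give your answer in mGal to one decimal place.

14.2

Drift-corrected reading = 981793.68 − (-0.032) = 981793.712 mGal
Free-air correction = 0.3086 × 1457.0 = 449.63 mGal
Free-air anomaly = 981793.712 − 982075.74 + (449.63) = 167.602 mGal
Bouguer slab correction = 0.04193 × 2.56 × 1457.0 = 156.40 mGal
Simple Bouguer anomaly = 167.602 − (156.40) = 11.202 mGal
Complete Bouguer anomaly = 11.202 + 2.99 = 14.192 mGal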